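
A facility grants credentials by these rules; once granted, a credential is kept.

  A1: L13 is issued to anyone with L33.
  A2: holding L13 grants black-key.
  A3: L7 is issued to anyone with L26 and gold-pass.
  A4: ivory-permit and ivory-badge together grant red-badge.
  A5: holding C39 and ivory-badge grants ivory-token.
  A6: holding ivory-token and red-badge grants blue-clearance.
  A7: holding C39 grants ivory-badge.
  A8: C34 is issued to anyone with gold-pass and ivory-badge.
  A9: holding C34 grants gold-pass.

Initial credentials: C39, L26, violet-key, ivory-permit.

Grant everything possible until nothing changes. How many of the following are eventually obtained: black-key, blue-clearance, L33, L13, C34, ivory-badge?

2

Holding C39 grants ivory-badge (A7).
Holding ivory-permit and ivory-badge grants red-badge (A4).
Holding C39 and ivory-badge grants ivory-token (A5).
Holding ivory-token and red-badge grants blue-clearance (A6).
black-key would need L13 (A2), but L13 is never granted.
blue-clearance: reached.
No rule produces L33, and it is not given.
L13 would need L33 (A1), but L33 is never granted.
C34 would need gold-pass and ivory-badge (A8), but gold-pass is never granted.
ivory-badge: reached.
Reached: blue-clearance and ivory-badge — 2 of the 6.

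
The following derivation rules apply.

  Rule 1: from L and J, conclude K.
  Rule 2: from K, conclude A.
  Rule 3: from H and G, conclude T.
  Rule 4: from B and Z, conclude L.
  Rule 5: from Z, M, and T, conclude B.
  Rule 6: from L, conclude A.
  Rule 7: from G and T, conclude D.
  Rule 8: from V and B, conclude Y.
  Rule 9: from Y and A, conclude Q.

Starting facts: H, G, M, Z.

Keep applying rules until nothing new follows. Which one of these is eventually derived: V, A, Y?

A

From H and G, Rule 3 gives T.
From Z, M, and T, Rule 5 gives B.
B and Z hold, so L follows (Rule 4).
L holds, so A follows (Rule 6).
Y would need V and B (Rule 8), but V is never established. No rule produces V, and it is not given.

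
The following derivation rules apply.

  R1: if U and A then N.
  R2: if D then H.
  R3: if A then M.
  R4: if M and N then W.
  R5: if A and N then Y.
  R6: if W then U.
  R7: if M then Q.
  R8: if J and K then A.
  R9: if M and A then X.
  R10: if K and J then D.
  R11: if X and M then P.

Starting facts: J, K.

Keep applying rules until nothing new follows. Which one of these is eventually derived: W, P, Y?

J and K hold, so A follows (R8).
From A, R3 gives M.
M and A hold, so X follows (R9).
X and M hold, so P follows (R11).
Y would need A and N (R5), but N is never established. W would need M and N (R4), but N is never established.

P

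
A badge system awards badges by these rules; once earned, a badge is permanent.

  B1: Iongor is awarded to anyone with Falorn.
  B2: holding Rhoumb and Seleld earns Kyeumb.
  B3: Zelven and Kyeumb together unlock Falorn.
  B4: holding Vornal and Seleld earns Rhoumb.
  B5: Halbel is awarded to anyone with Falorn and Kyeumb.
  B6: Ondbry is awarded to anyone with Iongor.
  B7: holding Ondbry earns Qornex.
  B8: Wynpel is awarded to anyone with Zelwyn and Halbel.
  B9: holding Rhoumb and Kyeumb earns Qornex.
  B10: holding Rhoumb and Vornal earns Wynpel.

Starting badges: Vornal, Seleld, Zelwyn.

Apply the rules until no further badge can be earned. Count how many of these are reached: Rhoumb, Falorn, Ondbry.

With Vornal and Seleld, Rhoumb is earned (B4).
Rhoumb: reached.
Falorn would need Zelven and Kyeumb (B3), but Zelven is never earned.
Ondbry would need Iongor (B6), but Iongor is never earned.
Reached: Rhoumb — 1 of the 3.

1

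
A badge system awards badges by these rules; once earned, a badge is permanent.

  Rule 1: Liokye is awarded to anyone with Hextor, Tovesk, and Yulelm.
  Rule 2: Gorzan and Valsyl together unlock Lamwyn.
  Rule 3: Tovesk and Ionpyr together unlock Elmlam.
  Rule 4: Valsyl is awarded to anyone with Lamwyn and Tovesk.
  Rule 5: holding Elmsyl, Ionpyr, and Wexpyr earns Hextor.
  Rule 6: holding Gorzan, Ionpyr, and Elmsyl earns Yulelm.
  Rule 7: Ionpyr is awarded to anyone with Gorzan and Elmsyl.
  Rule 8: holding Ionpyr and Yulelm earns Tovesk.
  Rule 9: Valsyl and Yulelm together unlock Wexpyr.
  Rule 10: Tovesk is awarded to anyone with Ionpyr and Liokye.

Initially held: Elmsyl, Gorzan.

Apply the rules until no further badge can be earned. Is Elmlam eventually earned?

Yes

With Gorzan and Elmsyl, Ionpyr is earned (Rule 7).
With Gorzan, Ionpyr, and Elmsyl, Yulelm is earned (Rule 6).
With Ionpyr and Yulelm, Tovesk is earned (Rule 8).
With Tovesk and Ionpyr, Elmlam is earned (Rule 3).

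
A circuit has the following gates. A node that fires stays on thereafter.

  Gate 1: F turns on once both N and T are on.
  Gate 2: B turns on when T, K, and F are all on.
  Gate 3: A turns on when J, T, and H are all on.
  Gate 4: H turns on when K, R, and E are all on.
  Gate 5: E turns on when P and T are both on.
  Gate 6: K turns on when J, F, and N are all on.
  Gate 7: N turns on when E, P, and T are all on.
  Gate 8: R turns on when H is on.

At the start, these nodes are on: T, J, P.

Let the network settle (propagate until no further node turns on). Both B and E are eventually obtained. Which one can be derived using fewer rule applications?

E: P and T are on, so E turns on (Gate 5). [1 rule application]
B: P and T are on, so E turns on (Gate 5). Gate 7: E, P, and T on → N on. N and T are on, so F turns on (Gate 1). J, F, and N are on, so K turns on (Gate 6). Gate 2: T, K, and F on → B on. [5 rule applications]
E needs fewer.

E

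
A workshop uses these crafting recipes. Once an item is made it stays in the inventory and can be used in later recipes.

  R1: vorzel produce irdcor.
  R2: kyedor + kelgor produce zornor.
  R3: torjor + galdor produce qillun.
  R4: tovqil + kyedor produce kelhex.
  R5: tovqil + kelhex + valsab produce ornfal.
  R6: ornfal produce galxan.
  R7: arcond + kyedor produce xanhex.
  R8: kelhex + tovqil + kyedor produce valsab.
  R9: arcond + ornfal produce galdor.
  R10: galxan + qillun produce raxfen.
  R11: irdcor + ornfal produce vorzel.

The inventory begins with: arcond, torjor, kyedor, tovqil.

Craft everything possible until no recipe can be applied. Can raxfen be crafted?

Using R4, tovqil and kyedor make kelhex.
kelhex + tovqil + kyedor → valsab (R8).
tovqil + kelhex + valsab → ornfal (R5).
arcond + ornfal → galdor (R9).
ornfal → galxan (R6).
torjor + galdor → qillun (R3).
Using R10, galxan and qillun make raxfen.

Yes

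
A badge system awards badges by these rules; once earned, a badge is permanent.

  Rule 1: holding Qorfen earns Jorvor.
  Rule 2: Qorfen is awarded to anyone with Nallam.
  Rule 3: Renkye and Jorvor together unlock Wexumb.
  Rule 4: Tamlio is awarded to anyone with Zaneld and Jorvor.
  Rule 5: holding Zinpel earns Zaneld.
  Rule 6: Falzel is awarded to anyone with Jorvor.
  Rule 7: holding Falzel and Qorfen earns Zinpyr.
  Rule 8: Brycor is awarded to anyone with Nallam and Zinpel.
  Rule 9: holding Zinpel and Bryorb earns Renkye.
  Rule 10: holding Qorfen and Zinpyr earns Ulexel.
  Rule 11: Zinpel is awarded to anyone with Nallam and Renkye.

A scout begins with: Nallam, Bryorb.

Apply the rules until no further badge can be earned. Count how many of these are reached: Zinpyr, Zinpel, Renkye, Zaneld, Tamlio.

With Nallam, Qorfen is earned (Rule 2).
With Qorfen, Jorvor is earned (Rule 1).
With Jorvor, Falzel is earned (Rule 6).
With Falzel and Qorfen, Zinpyr is earned (Rule 7).
Zinpyr: reached.
Zinpel would need Nallam and Renkye (Rule 11), but Renkye is never earned.
Renkye would need Zinpel and Bryorb (Rule 9), but Zinpel is never earned.
Zaneld would need Zinpel (Rule 5), but Zinpel is never earned.
Tamlio would need Zaneld and Jorvor (Rule 4), but Zaneld is never earned.
Reached: Zinpyr — 1 of the 5.

1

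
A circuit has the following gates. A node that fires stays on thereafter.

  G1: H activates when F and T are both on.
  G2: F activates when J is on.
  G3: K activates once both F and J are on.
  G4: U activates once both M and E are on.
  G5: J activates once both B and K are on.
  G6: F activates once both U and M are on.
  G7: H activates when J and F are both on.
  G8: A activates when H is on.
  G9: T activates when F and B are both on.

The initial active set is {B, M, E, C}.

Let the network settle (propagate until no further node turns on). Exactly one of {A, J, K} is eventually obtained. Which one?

M and E are on, so U activates (G4).
U and M are on, so F activates (G6).
G9: F and B on → T on.
F and T are on, so H activates (G1).
G8: H on → A on.
K would need F and J (G3), but J never turns on. J would need B and K (G5), but K never turns on.

A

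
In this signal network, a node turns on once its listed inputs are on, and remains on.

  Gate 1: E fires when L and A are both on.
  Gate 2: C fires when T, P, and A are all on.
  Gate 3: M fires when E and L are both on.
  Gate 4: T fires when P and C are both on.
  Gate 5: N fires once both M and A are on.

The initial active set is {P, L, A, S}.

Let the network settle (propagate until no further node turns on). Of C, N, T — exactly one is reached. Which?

N

L and A are on, so E fires (Gate 1).
E and L are on, so M fires (Gate 3).
M and A are on, so N fires (Gate 5).
T would need P and C (Gate 4), but C never turns on. C would need T, P, and A (Gate 2), but T never turns on.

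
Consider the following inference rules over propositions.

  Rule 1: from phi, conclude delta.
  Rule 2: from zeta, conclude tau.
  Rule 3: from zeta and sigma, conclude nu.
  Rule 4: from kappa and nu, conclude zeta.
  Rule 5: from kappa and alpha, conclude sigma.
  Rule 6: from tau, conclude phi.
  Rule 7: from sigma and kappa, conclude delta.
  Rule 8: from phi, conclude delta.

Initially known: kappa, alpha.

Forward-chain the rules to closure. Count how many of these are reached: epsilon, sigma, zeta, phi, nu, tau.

1

kappa and alpha hold, so sigma follows (Rule 5).
No rule produces epsilon, and it is not given.
sigma: reached.
zeta would need kappa and nu (Rule 4), but nu is never established.
phi would need tau (Rule 6), but tau is never established.
nu would need zeta and sigma (Rule 3), but zeta is never established.
tau would need zeta (Rule 2), but zeta is never established.
Reached: sigma — 1 of the 6.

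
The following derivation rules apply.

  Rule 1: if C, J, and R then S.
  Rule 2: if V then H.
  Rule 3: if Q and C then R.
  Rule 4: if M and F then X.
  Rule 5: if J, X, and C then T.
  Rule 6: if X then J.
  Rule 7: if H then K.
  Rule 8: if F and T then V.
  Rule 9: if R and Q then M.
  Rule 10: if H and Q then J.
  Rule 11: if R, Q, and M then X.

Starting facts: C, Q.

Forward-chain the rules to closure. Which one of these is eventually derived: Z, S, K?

From Q and C, Rule 3 gives R.
R and Q hold, so M follows (Rule 9).
R, Q, and M hold, so X follows (Rule 11).
From X, Rule 6 gives J.
From C, J, and R, Rule 1 gives S.
K would need H (Rule 7), but H is never established. No rule produces Z, and it is not given.

S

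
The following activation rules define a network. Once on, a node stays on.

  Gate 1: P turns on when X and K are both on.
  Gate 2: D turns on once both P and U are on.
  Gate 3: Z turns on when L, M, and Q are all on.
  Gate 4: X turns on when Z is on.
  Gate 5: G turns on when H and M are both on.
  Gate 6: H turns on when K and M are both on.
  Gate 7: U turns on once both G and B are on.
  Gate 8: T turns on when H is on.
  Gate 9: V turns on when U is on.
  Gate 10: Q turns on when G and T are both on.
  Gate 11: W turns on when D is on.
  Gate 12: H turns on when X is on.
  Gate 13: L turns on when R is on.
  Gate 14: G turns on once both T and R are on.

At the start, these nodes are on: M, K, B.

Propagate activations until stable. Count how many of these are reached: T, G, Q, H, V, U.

6

Gate 6: K and M on → H on.
Gate 8: H on → T on.
H and M are on, so G turns on (Gate 5).
G and B are on, so U turns on (Gate 7).
Gate 10: G and T on → Q on.
Gate 9: U on → V on.
T: reached.
G: reached.
Q: reached.
H: reached.
V: reached.
U: reached.
All 6 are reached.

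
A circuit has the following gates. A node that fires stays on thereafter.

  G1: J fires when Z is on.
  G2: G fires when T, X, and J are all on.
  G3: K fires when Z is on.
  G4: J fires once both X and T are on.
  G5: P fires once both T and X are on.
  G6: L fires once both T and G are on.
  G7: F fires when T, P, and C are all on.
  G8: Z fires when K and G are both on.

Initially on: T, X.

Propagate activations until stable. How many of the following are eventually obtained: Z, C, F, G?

1

G4: X and T on → J on.
T, X, and J are on, so G fires (G2).
Z would need K and G (G8), but K never turns on.
No rule produces C, and it is not given.
F would need T, P, and C (G7), but C never turns on.
G: reached.
Reached: G — 1 of the 4.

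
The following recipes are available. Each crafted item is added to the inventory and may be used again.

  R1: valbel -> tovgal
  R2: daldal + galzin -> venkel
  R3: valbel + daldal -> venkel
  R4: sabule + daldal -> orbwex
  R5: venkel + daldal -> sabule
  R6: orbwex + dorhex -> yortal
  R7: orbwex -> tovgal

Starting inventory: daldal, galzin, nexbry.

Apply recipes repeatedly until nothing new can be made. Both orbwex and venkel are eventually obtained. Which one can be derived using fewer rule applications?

venkel: Using R2, daldal and galzin make venkel. [1 rule application]
orbwex: Using R2, daldal and galzin make venkel. Using R5, venkel and daldal make sabule. sabule + daldal -> orbwex (R4). [3 rule applications]
venkel needs fewer.

venkel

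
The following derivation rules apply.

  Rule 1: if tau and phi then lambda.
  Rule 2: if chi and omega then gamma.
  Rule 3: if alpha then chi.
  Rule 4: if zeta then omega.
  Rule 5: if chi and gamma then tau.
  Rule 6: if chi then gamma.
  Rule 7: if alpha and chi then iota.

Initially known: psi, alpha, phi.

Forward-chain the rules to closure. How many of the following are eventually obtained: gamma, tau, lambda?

alpha holds, so chi follows (Rule 3).
chi holds, so gamma follows (Rule 6).
chi and gamma hold, so tau follows (Rule 5).
From tau and phi, Rule 1 gives lambda.
gamma: reached.
tau: reached.
lambda: reached.
All 3 are reached.

3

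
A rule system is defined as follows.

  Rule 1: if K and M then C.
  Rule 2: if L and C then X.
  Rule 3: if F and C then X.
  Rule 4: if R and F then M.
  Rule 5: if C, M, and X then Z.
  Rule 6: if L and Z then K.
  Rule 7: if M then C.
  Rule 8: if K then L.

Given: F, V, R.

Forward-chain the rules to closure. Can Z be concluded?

Yes

From R and F, Rule 4 gives M.
M holds, so C follows (Rule 7).
F and C hold, so X follows (Rule 3).
C, M, and X hold, so Z follows (Rule 5).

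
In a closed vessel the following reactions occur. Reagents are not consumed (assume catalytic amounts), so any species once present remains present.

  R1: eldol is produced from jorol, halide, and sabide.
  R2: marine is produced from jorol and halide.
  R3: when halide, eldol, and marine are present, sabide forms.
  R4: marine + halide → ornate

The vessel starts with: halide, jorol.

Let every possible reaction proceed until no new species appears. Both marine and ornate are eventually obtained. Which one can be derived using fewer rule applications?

marine

marine: jorol and halide present → marine forms (R2). [1 rule application]
ornate: jorol and halide present → marine forms (R2). marine and halide present → ornate forms (R4). [2 rule applications]
marine needs fewer.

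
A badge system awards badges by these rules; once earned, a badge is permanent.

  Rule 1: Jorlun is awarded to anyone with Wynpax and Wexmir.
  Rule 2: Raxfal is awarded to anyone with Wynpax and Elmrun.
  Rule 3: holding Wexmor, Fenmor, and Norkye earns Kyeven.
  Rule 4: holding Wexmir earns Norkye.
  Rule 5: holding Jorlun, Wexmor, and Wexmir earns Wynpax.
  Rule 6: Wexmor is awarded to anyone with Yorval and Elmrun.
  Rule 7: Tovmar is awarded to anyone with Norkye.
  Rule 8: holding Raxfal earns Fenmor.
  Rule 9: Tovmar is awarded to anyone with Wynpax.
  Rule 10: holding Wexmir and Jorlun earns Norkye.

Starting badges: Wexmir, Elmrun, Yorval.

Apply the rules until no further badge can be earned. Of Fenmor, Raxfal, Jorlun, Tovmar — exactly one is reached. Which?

With Wexmir, Norkye is earned (Rule 4).
With Norkye, Tovmar is earned (Rule 7).
Jorlun would need Wynpax and Wexmir (Rule 1), but Wynpax is never earned. Fenmor would need Raxfal (Rule 8), but Raxfal is never earned. Raxfal would need Wynpax and Elmrun (Rule 2), but Wynpax is never earned.

Tovmar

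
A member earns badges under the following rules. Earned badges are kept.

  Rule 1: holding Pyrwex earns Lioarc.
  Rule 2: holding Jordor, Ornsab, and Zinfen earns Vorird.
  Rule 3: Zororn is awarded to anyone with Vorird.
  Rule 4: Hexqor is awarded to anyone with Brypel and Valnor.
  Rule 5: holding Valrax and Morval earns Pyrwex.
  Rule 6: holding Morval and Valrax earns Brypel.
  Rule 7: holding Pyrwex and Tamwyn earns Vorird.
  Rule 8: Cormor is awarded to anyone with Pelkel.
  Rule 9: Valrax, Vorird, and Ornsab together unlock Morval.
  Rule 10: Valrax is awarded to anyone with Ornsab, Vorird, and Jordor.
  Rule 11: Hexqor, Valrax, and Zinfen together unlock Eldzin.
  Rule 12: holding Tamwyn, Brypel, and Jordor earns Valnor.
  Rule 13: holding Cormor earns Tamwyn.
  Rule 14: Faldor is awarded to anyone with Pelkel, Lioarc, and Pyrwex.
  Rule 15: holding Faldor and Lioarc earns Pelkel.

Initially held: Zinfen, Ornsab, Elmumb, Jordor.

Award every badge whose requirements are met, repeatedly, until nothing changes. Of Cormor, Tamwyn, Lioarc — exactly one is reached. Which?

Lioarc

With Jordor, Ornsab, and Zinfen, Vorird is earned (Rule 2).
With Ornsab, Vorird, and Jordor, Valrax is earned (Rule 10).
With Valrax, Vorird, and Ornsab, Morval is earned (Rule 9).
With Valrax and Morval, Pyrwex is earned (Rule 5).
With Pyrwex, Lioarc is earned (Rule 1).
Cormor would need Pelkel (Rule 8), but Pelkel is never earned. Tamwyn would need Cormor (Rule 13), but Cormor is never earned.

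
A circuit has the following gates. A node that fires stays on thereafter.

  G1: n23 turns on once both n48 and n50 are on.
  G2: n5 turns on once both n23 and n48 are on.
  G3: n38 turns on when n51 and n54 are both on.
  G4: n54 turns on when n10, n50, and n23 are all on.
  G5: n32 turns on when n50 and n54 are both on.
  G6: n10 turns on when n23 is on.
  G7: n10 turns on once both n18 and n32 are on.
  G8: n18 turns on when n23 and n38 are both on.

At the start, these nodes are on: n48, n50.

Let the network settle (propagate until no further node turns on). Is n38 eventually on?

n38 would need n51 and n54 (G3), but n51 never turns on.

No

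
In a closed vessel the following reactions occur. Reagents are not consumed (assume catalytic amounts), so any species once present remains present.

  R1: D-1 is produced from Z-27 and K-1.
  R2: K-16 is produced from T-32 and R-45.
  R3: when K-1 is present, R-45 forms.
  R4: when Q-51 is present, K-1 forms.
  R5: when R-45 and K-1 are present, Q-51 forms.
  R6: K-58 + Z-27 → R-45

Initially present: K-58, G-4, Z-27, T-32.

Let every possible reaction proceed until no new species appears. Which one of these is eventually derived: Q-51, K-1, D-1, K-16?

K-58 and Z-27 present → R-45 forms (R6).
T-32 and R-45 present → K-16 forms (R2).
D-1 would need Z-27 and K-1 (R1), but K-1 never forms. Q-51 would need R-45 and K-1 (R5), but K-1 never forms. K-1 would need Q-51 (R4), but Q-51 never forms.

K-16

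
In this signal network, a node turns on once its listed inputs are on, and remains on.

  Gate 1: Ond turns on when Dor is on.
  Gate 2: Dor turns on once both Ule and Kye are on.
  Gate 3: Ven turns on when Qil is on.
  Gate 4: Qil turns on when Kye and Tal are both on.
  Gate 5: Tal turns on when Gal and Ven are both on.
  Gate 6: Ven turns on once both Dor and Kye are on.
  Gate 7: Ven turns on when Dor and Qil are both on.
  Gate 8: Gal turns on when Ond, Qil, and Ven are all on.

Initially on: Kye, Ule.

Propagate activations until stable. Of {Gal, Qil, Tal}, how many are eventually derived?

Gal would need Ond, Qil, and Ven (Gate 8), but Qil never turns on.
Qil would need Kye and Tal (Gate 4), but Tal never turns on.
Tal would need Gal and Ven (Gate 5), but Gal never turns on.
None of the 3 are reached.

0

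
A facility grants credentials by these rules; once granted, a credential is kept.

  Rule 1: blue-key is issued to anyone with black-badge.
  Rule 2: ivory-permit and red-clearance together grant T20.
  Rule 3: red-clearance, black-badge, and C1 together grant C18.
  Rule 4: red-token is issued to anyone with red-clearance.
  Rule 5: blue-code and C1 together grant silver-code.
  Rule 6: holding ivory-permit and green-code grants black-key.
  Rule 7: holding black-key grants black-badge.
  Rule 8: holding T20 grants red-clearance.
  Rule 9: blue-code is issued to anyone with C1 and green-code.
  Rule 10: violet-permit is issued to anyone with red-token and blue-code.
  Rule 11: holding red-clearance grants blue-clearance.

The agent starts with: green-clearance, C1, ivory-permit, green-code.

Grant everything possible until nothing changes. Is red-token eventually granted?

red-token would need red-clearance (Rule 4), but red-clearance is never granted.

No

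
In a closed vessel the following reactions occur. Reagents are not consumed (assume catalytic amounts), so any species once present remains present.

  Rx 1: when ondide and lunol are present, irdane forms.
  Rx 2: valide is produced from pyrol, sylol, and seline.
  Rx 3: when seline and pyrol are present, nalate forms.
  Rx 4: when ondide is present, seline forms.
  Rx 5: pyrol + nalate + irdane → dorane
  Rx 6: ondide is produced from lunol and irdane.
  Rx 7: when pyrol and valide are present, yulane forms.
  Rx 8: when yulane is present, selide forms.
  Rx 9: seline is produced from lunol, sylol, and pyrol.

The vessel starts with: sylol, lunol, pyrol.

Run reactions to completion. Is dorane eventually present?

dorane would need pyrol, nalate, and irdane (Rx 5), but irdane never forms.

No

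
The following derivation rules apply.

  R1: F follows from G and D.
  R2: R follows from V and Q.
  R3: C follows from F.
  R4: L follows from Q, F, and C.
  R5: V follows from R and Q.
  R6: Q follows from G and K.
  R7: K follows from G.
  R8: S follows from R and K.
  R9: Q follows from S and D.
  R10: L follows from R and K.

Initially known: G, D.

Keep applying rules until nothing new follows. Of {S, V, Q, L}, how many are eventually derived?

G and D hold, so F follows (R1).
From G, R7 gives K.
From F, R3 gives C.
From G and K, R6 gives Q.
Q, F, and C hold, so L follows (R4).
S would need R and K (R8), but R is never established.
V would need R and Q (R5), but R is never established.
Q: reached.
L: reached.
Reached: Q and L — 2 of the 4.

2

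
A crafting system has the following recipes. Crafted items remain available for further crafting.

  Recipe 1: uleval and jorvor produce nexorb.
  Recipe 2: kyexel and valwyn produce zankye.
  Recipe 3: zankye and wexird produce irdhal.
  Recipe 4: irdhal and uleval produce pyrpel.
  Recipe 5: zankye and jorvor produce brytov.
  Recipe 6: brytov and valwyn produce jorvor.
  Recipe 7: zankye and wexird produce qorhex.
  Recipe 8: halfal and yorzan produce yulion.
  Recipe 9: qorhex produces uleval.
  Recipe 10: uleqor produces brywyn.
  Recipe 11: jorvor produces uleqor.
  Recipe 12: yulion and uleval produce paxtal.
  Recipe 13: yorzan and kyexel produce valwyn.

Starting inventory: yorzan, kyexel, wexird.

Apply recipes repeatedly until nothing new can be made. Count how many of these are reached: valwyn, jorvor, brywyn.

Using Recipe 13, yorzan and kyexel make valwyn.
valwyn: reached.
jorvor would need brytov and valwyn (Recipe 6), but brytov is never obtained.
brywyn would need uleqor (Recipe 10), but uleqor is never obtained.
Reached: valwyn — 1 of the 3.

1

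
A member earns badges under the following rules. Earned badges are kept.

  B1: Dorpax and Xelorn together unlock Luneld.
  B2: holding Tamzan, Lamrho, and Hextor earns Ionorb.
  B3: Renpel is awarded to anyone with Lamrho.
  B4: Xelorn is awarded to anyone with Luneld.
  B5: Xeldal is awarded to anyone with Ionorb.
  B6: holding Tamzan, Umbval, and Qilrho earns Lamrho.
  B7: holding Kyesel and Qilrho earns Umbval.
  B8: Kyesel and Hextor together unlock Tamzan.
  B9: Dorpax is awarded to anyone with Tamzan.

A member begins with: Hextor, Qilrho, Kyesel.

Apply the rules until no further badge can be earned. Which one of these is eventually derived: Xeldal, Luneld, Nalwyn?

Xeldal

With Kyesel and Hextor, Tamzan is earned (B8).
With Kyesel and Qilrho, Umbval is earned (B7).
With Tamzan, Umbval, and Qilrho, Lamrho is earned (B6).
With Tamzan, Lamrho, and Hextor, Ionorb is earned (B2).
With Ionorb, Xeldal is earned (B5).
No rule produces Nalwyn, and it is not given. Luneld would need Dorpax and Xelorn (B1), but Xelorn is never earned.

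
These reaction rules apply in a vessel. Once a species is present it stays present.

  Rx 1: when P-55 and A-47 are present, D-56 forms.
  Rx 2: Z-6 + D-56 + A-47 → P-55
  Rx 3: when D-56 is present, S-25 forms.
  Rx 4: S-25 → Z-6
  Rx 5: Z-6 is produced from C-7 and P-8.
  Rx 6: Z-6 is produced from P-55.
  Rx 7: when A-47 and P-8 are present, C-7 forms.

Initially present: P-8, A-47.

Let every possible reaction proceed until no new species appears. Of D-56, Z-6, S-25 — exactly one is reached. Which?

A-47 and P-8 present → C-7 forms (Rx 7).
C-7 and P-8 present → Z-6 forms (Rx 5).
D-56 would need P-55 and A-47 (Rx 1), but P-55 never forms. S-25 would need D-56 (Rx 3), but D-56 never forms.

Z-6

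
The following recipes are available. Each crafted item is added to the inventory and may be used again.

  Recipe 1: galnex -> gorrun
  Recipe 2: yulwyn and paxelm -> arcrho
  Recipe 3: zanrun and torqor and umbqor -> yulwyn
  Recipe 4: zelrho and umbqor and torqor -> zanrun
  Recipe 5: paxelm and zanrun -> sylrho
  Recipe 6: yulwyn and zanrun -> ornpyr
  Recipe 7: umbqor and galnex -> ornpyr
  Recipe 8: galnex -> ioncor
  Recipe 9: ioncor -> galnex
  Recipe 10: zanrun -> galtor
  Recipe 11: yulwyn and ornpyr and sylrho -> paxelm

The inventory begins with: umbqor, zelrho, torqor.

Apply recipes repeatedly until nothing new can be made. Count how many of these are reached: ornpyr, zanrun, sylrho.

zelrho and umbqor and torqor -> zanrun (Recipe 4).
zanrun and torqor and umbqor -> yulwyn (Recipe 3).
Using Recipe 6, yulwyn and zanrun make ornpyr.
ornpyr: reached.
zanrun: reached.
sylrho would need paxelm and zanrun (Recipe 5), but paxelm is never obtained.
Reached: ornpyr and zanrun — 2 of the 3.

2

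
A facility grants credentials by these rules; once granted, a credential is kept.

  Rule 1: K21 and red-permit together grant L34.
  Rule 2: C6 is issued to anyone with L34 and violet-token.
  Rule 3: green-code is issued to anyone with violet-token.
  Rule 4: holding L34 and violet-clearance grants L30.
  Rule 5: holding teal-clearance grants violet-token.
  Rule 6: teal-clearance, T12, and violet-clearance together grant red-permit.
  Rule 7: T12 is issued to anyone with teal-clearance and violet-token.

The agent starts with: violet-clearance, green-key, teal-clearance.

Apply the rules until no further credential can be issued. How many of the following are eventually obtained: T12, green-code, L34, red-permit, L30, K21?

3

Holding teal-clearance grants violet-token (Rule 5).
Holding teal-clearance and violet-token grants T12 (Rule 7).
Holding violet-token grants green-code (Rule 3).
Holding teal-clearance, T12, and violet-clearance grants red-permit (Rule 6).
T12: reached.
green-code: reached.
L34 would need K21 and red-permit (Rule 1), but K21 is never granted.
red-permit: reached.
L30 would need L34 and violet-clearance (Rule 4), but L34 is never granted.
No rule produces K21, and it is not given.
Reached: T12, green-code, and red-permit — 3 of the 6.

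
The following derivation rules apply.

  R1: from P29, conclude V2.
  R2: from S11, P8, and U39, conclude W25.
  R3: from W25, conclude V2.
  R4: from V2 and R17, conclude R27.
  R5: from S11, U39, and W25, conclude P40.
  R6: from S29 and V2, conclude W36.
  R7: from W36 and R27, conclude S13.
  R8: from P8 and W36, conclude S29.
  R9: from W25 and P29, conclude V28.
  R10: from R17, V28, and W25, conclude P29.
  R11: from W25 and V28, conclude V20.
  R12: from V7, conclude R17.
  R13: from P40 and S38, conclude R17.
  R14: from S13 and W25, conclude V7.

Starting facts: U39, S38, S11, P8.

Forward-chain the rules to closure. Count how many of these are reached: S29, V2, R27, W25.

From S11, P8, and U39, R2 gives W25.
S11, U39, and W25 hold, so P40 follows (R5).
From W25, R3 gives V2.
P40 and S38 hold, so R17 follows (R13).
From V2 and R17, R4 gives R27.
S29 would need P8 and W36 (R8), but W36 is never established.
V2: reached.
R27: reached.
W25: reached.
Reached: V2, R27, and W25 — 3 of the 4.

3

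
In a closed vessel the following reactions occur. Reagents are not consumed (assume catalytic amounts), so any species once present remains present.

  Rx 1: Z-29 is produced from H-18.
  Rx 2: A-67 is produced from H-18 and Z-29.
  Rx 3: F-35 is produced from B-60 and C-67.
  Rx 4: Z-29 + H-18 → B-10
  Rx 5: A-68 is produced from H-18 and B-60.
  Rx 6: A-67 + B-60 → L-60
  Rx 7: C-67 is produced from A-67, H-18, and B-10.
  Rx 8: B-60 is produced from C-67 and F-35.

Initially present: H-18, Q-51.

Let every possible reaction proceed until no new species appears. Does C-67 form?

H-18 present → Z-29 forms (Rx 1).
H-18 and Z-29 present → A-67 forms (Rx 2).
Z-29 and H-18 present → B-10 forms (Rx 4).
A-67, H-18, and B-10 present → C-67 forms (Rx 7).

Yes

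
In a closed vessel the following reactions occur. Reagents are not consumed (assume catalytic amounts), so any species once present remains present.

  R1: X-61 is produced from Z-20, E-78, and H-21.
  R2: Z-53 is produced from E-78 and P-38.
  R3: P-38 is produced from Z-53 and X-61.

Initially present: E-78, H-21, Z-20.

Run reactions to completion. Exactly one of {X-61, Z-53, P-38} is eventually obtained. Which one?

Z-20, E-78, and H-21 present → X-61 forms (R1).
Z-53 would need E-78 and P-38 (R2), but P-38 never forms. P-38 would need Z-53 and X-61 (R3), but Z-53 never forms.

X-61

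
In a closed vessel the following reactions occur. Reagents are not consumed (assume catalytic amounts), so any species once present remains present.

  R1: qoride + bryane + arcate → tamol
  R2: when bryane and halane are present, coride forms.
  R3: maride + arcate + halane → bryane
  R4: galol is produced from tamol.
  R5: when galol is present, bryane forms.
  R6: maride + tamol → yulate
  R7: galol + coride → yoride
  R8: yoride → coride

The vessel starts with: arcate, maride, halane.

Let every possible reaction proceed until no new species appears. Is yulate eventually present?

yulate would need maride and tamol (R6), but tamol never forms.

No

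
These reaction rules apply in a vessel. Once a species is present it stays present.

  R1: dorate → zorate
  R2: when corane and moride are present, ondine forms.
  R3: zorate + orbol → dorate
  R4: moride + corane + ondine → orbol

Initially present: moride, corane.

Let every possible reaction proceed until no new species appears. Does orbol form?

corane and moride present → ondine forms (R2).
moride, corane, and ondine present → orbol forms (R4).

Yes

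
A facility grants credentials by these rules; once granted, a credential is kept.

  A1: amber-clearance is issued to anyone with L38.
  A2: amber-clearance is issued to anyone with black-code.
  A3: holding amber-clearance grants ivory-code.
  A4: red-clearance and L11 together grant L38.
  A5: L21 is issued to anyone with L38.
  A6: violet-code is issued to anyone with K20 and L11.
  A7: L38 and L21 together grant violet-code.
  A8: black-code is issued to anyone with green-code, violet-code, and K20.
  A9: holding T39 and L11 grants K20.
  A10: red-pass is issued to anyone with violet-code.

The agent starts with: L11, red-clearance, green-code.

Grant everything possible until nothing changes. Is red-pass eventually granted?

Holding red-clearance and L11 grants L38 (A4).
Holding L38 grants L21 (A5).
Holding L38 and L21 grants violet-code (A7).
Holding violet-code grants red-pass (A10).

Yes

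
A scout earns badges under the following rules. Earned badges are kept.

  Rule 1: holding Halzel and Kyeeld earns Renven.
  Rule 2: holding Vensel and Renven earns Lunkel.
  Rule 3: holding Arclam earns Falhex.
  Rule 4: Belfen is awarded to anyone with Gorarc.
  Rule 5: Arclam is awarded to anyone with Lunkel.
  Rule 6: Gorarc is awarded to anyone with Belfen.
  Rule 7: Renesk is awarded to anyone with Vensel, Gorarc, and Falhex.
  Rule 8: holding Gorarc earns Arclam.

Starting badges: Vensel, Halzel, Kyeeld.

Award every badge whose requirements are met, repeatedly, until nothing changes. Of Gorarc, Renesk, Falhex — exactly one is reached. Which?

Falhex

With Halzel and Kyeeld, Renven is earned (Rule 1).
With Vensel and Renven, Lunkel is earned (Rule 2).
With Lunkel, Arclam is earned (Rule 5).
With Arclam, Falhex is earned (Rule 3).
Renesk would need Vensel, Gorarc, and Falhex (Rule 7), but Gorarc is never earned. Gorarc would need Belfen (Rule 6), but Belfen is never earned.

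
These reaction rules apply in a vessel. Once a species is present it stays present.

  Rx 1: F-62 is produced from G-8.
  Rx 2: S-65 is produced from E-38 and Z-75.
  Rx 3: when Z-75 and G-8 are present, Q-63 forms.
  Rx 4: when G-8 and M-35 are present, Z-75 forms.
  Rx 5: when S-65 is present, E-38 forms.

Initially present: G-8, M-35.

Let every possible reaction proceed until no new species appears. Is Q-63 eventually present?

G-8 and M-35 present → Z-75 forms (Rx 4).
Z-75 and G-8 present → Q-63 forms (Rx 3).

Yes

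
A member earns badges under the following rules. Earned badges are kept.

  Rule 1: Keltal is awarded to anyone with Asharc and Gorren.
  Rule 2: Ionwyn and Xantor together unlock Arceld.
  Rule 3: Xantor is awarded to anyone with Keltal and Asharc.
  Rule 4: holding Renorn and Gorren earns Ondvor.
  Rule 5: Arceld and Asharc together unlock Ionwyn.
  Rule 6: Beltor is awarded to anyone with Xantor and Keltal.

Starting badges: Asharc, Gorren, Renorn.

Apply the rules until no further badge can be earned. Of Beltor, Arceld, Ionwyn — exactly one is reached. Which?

With Asharc and Gorren, Keltal is earned (Rule 1).
With Keltal and Asharc, Xantor is earned (Rule 3).
With Xantor and Keltal, Beltor is earned (Rule 6).
Ionwyn would need Arceld and Asharc (Rule 5), but Arceld is never earned. Arceld would need Ionwyn and Xantor (Rule 2), but Ionwyn is never earned.

Beltor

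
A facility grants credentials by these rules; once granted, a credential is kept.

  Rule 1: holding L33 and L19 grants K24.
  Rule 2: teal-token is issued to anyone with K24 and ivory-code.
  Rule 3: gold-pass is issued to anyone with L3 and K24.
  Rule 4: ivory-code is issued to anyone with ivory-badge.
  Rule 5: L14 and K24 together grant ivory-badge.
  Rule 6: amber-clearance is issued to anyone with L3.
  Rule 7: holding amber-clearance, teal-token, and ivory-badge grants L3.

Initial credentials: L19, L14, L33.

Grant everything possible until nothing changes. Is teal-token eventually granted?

Yes

Holding L33 and L19 grants K24 (Rule 1).
Holding L14 and K24 grants ivory-badge (Rule 5).
Holding ivory-badge grants ivory-code (Rule 4).
Holding K24 and ivory-code grants teal-token (Rule 2).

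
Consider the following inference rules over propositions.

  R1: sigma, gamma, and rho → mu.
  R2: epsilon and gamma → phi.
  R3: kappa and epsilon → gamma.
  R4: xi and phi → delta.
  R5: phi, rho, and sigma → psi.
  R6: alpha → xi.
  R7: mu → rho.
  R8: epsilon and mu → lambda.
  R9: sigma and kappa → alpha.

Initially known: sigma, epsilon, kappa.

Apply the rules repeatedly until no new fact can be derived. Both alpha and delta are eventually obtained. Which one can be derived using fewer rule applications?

alpha: From sigma and kappa, R9 gives alpha. [1 rule application]
delta: sigma and kappa hold, so alpha follows (R9). From kappa and epsilon, R3 gives gamma. alpha holds, so xi follows (R6). epsilon and gamma hold, so phi follows (R2). xi and phi hold, so delta follows (R4). [5 rule applications]
alpha needs fewer.

alpha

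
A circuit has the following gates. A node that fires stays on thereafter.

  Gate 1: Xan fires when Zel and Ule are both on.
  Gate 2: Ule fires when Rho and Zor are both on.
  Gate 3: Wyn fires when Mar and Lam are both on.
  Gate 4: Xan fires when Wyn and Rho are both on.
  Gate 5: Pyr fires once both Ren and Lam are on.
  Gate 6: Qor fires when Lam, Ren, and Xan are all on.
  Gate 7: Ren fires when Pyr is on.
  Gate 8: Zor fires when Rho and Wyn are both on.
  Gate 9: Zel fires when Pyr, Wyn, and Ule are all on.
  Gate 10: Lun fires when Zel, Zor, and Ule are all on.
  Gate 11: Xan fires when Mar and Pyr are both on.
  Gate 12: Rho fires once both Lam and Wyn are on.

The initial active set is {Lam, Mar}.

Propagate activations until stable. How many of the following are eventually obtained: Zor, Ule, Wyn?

3

Gate 3: Mar and Lam on → Wyn on.
Gate 12: Lam and Wyn on → Rho on.
Rho and Wyn are on, so Zor fires (Gate 8).
Gate 2: Rho and Zor on → Ule on.
Zor: reached.
Ule: reached.
Wyn: reached.
All 3 are reached.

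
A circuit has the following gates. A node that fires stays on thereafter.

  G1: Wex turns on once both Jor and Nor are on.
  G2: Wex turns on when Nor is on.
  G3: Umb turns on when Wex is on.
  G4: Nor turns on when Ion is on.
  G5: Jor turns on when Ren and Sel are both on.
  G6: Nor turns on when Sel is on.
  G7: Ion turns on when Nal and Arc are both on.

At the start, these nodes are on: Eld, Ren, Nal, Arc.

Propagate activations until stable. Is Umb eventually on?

Yes

Nal and Arc are on, so Ion turns on (G7).
G4: Ion on → Nor on.
Nor is on, so Wex turns on (G2).
Wex is on, so Umb turns on (G3).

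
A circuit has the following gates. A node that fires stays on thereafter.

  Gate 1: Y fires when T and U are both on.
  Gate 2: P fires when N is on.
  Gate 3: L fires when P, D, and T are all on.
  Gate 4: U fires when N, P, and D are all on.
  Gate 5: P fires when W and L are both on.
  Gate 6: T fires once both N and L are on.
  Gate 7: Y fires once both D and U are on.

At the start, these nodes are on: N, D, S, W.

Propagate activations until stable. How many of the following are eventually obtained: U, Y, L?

2

Gate 2: N on → P on.
Gate 4: N, P, and D on → U on.
D and U are on, so Y fires (Gate 7).
U: reached.
Y: reached.
L would need P, D, and T (Gate 3), but T never turns on.
Reached: U and Y — 2 of the 3.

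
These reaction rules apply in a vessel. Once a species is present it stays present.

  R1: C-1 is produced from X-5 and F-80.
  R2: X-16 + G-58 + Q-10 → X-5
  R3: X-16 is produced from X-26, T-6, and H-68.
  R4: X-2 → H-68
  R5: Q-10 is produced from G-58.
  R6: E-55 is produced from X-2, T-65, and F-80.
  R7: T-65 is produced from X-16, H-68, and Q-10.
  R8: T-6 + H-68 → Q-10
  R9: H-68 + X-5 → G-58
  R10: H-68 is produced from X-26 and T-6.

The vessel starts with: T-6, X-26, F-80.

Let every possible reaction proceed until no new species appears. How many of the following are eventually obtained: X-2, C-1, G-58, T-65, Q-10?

2

X-26 and T-6 present → H-68 forms (R10).
X-26, T-6, and H-68 present → X-16 forms (R3).
T-6 and H-68 present → Q-10 forms (R8).
X-16, H-68, and Q-10 present → T-65 forms (R7).
No rule produces X-2, and it is not given.
C-1 would need X-5 and F-80 (R1), but X-5 never forms.
G-58 would need H-68 and X-5 (R9), but X-5 never forms.
T-65: reached.
Q-10: reached.
Reached: T-65 and Q-10 — 2 of the 5.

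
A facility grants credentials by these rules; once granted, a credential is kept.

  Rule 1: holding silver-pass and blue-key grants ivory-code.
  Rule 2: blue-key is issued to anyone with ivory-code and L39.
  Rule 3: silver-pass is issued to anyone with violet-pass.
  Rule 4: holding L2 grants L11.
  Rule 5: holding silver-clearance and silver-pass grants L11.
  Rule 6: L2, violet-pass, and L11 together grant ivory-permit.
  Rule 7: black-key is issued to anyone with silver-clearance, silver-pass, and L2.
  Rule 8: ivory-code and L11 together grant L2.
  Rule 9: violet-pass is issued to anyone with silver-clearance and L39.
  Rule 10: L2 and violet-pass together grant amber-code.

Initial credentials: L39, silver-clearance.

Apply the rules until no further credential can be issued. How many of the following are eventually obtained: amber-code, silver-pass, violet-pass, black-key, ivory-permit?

2

Holding silver-clearance and L39 grants violet-pass (Rule 9).
Holding violet-pass grants silver-pass (Rule 3).
amber-code would need L2 and violet-pass (Rule 10), but L2 is never granted.
silver-pass: reached.
violet-pass: reached.
black-key would need silver-clearance, silver-pass, and L2 (Rule 7), but L2 is never granted.
ivory-permit would need L2, violet-pass, and L11 (Rule 6), but L2 is never granted.
Reached: silver-pass and violet-pass — 2 of the 5.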